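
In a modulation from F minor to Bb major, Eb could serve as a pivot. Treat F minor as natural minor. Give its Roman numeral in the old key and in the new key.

VII in F minor; IV in Bb major

The scale of F minor (natural minor) is F G Ab Bb C Db Eb; Eb is degree 7, and the triad built there (Eb-G-Bb) is major, so it is VII.
The scale of Bb major is Bb C D Eb F G A; Eb is degree 4, and the triad built there (Eb-G-Bb) is major, so it is IV.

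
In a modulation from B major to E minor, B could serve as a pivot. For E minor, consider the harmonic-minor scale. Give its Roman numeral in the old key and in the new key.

I in B major; V in E minor

The scale of B major is B C♯ D♯ E F♯ G♯ A♯; B is degree 1, and the triad built there (B-D♯-F♯) is major, so it is I.
The scale of E minor (harmonic minor) is E F♯ G A B C D♯; B is degree 5, and the triad built there (B-D♯-F♯) is major, so it is V.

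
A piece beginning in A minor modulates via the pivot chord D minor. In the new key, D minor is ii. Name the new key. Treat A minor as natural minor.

The numeral ii denotes a minor triad on scale degree 2. With D on degree 2, the tonic of the new key is C.
Degree 2 carries a minor triad in major keys, so the destination is C major.
Check: the diatonic triads of C major are C (I), Dm (ii), Em (iii), F (IV), G (V), Am (vi), Bdim (vii°) — D minor is indeed ii.

C major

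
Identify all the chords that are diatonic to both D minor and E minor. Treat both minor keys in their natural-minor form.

Triads in D minor (natural minor): D minor (i), E diminished (ii°), F major (III), G minor (iv), A minor (v), Bb major (VI), C major (VII).
Triads in E minor (natural minor): E minor (i), F# diminished (ii°), G major (III), A minor (iv), B minor (v), C major (VI), D major (VII).
Shared triads with their functions: A minor (v in D minor, iv in E minor); C major (VII in D minor, VI in E minor).

Am, C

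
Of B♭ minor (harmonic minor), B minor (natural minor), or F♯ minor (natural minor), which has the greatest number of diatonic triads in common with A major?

Triads of A major: A major (I), B minor (ii), C♯ minor (iii), D major (IV), E major (V), F♯ minor (vi), G♯ diminished (vii°).
B♭ minor (harmonic minor) shares 0: none.
B minor (natural minor) shares 4: A, Bm, D, F♯m.
F♯ minor (natural minor) shares 7: A, Bm, C♯m, D, E, F♯m, G♯dim.
The most common triads (7) are shared with F♯ minor.

F♯ minor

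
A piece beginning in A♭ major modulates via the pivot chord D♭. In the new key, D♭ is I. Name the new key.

D♭ major

The numeral I denotes a major triad on scale degree 1. With D♭ on degree 1, the tonic of the new key is D♭.
Degree 1 carries a major triad in major keys, so the destination is D♭ major.
Check: the diatonic triads of D♭ major are D♭ (I), E♭m (ii), Fm (iii), G♭ (IV), A♭ (V), B♭m (vi), Cdim (vii°) — D♭ is indeed I.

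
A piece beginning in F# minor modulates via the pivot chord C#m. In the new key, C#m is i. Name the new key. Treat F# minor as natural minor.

The numeral i denotes a minor triad on scale degree 1. With C# on degree 1, the tonic of the new key is C#.
Degree 1 carries a minor triad in minor keys, so the destination is C# minor.
Check: the diatonic triads of C# minor (natural minor) are C#m (i), D#dim (ii°), E (III), F#m (iv), G#m (v), A (VI), B (VII) — C#m is indeed i.

C# minor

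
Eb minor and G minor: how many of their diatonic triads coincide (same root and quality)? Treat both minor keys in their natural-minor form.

Diatonic triads of Eb minor (natural minor): Eb minor (i), F diminished (ii°), Gb major (III), Ab minor (iv), Bb minor (v), Cb major (VI), Db major (VII).
Diatonic triads of G minor (natural minor): G minor (i), A diminished (ii°), Bb major (III), C minor (iv), D minor (v), Eb major (VI), F major (VII).
No triad has the same root and quality in both keys.

0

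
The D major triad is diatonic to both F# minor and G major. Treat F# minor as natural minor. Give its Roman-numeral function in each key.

VI in F# minor; V in G major

The scale of F# minor (natural minor) is F# G# A B C# D E; D is degree 6, and the triad built there (D-F#-A) is major, so it is VI.
The scale of G major is G A B C D E F#; D is degree 5, and the triad built there (D-F#-A) is major, so it is V.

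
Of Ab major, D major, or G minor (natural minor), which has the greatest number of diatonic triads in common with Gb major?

Ab major

Triads of Gb major: Gb (I), Abm (ii), Bbm (iii), Cb (IV), Db (V), Ebm (vi), Fdim (vii°).
Ab major shares 2: Bbm, Db.
D major shares 0: none.
G minor (natural minor) shares 0: none.
The most common triads (2) are shared with Ab major.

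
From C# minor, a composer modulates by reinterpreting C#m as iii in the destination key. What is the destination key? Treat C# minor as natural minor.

A major

The numeral iii denotes a minor triad on scale degree 3. With C# on degree 3, the tonic of the new key is A.
Degree 3 carries a minor triad in major keys, so the destination is A major.
Check: the diatonic triads of A major are A (I), Bm (ii), C#m (iii), D (IV), E (V), F#m (vi), G#dim (vii°) — C#m is indeed iii.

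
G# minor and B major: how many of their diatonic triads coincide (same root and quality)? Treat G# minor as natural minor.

Diatonic triads of G# minor (natural minor): G# minor (i), A# diminished (ii°), B major (III), C# minor (iv), D# minor (v), E major (VI), F# major (VII).
Diatonic triads of B major: B major (I), C# minor (ii), D# minor (iii), E major (IV), F# major (V), G# minor (vi), A# diminished (vii°).
Matching root and quality in both lists: G# minor, A# diminished, B major, C# minor, D# minor, E major, F# major.
That gives 7 common triads.

7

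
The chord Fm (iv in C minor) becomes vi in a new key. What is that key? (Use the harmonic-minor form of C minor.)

Ab major

The numeral vi denotes a minor triad on scale degree 6. With F on degree 6, the tonic of the new key is Ab.
Degree 6 carries a minor triad in major keys, so the destination is Ab major.
Check: the diatonic triads of Ab major are Ab (I), Bbm (ii), Cm (iii), Db (IV), Eb (V), Fm (vi), Gdim (vii°) — Fm is indeed vi.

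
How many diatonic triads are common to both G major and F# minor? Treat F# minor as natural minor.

Diatonic triads of G major: G major (I), A minor (ii), B minor (iii), C major (IV), D major (V), E minor (vi), F# diminished (vii°).
Diatonic triads of F# minor (natural minor): F# minor (i), G# diminished (ii°), A major (III), B minor (iv), C# minor (v), D major (VI), E major (VII).
Matching root and quality in both lists: B minor, D major.
That gives 2 common triads.

2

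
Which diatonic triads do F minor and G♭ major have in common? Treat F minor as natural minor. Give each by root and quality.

B♭m, D♭

Triads in F minor (natural minor): Fm (i), Gdim (ii°), A♭ (III), B♭m (iv), Cm (v), D♭ (VI), E♭ (VII).
Triads in G♭ major: G♭ (I), A♭m (ii), B♭m (iii), C♭ (IV), D♭ (V), E♭m (vi), Fdim (vii°).
Shared triads with their functions: B♭m (iv in F minor, iii in G♭ major); D♭ (VI in F minor, V in G♭ major).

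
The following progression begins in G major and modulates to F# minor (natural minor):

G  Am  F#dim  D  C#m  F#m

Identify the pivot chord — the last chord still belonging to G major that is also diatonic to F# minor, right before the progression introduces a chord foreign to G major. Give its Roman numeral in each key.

D — V in G major, VI in F# minor

Chords diatonic to G major: G, Am, Bm, C, D, Em, F#dim.
Reading the progression, the first chord not in that set is C#m, so the modulation leaves G major there.
The chord immediately before C#m is D, which is diatonic to both keys: V in G major and VI in F# minor.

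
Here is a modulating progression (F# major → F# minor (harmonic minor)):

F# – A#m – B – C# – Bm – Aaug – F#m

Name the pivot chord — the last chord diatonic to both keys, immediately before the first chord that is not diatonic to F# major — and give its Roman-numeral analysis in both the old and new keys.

C# — V in F# major, V in F# minor

Chords diatonic to F# major: F#, G#m, A#m, B, C#, D#m, E#dim.
Reading the progression, the first chord not in that set is Bm, so the modulation leaves F# major there.
The chord immediately before Bm is C#, which is diatonic to both keys: V in F# major and V in F# minor.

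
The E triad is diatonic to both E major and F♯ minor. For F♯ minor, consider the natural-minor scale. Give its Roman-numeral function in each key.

The scale of E major is E F♯ G♯ A B C♯ D♯; E is degree 1, and the triad built there (E-G♯-B) is major, so it is I.
The scale of F♯ minor (natural minor) is F♯ G♯ A B C♯ D E; E is degree 7, and the triad built there (E-G♯-B) is major, so it is VII.

I in E major; VII in F♯ minor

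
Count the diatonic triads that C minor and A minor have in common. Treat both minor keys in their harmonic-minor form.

1

Diatonic triads of C minor (harmonic minor): Cm (i), Ddim (ii°), Ebaug (III+), Fm (iv), G (V), Ab (VI), Bdim (vii°).
Diatonic triads of A minor (harmonic minor): Am (i), Bdim (ii°), Caug (III+), Dm (iv), E (V), F (VI), G#dim (vii°).
Matching root and quality in both lists: Bdim.
That gives 1 common triad.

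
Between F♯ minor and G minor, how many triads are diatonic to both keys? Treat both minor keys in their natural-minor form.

Diatonic triads of F♯ minor (natural minor): F♯ minor (i), G♯ diminished (ii°), A major (III), B minor (iv), C♯ minor (v), D major (VI), E major (VII).
Diatonic triads of G minor (natural minor): G minor (i), A diminished (ii°), B♭ major (III), C minor (iv), D minor (v), E♭ major (VI), F major (VII).
No triad has the same root and quality in both keys.

0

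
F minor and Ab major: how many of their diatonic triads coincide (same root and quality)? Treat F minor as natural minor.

7

Diatonic triads of F minor (natural minor): F minor (i), G diminished (ii°), Ab major (III), Bb minor (iv), C minor (v), Db major (VI), Eb major (VII).
Diatonic triads of Ab major: Ab major (I), Bb minor (ii), C minor (iii), Db major (IV), Eb major (V), F minor (vi), G diminished (vii°).
Matching root and quality in both lists: F minor, G diminished, Ab major, Bb minor, C minor, Db major, Eb major.
That gives 7 common triads.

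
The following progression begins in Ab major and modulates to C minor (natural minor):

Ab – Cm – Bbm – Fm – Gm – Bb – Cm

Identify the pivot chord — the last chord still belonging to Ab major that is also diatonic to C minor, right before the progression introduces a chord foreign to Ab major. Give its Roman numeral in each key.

Chords diatonic to Ab major: Ab, Bbm, Cm, Db, Eb, Fm, Gdim.
Reading the progression, the first chord not in that set is Gm, so the modulation leaves Ab major there.
The chord immediately before Gm is Fm, which is diatonic to both keys: vi in Ab major and iv in C minor.

Fm — vi in Ab major, iv in C minor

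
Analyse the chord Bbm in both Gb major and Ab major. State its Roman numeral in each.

The scale of Gb major is Gb Ab Bb Cb Db Eb F; Bb is degree 3, and the triad built there (Bb-Db-F) is minor, so it is iii.
The scale of Ab major is Ab Bb C Db Eb F G; Bb is degree 2, and the triad built there (Bb-Db-F) is minor, so it is ii.

iii in Gb major; ii in Ab major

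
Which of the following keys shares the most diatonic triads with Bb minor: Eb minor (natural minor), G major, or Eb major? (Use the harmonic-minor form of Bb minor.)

Eb minor

Triads of Bb minor (harmonic minor): Bbm (i), Cdim (ii°), Dbaug (III+), Ebm (iv), F (V), Gb (VI), Adim (vii°).
Eb minor (natural minor) shares 3: Bbm, Ebm, Gb.
G major shares 0: none.
Eb major shares 0: none.
The most common triads (3) are shared with Eb minor.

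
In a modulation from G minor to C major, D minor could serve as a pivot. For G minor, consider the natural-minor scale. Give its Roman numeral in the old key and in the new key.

The scale of G minor (natural minor) is G A Bb C D Eb F; D is degree 5, and the triad built there (D-F-A) is minor, so it is v.
The scale of C major is C D E F G A B; D is degree 2, and the triad built there (D-F-A) is minor, so it is ii.

v in G minor; ii in C major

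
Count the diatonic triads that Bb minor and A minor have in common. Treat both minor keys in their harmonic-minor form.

1

Diatonic triads of Bb minor (harmonic minor): Bbm (i), Cdim (ii°), Dbaug (III+), Ebm (iv), F (V), Gb (VI), Adim (vii°).
Diatonic triads of A minor (harmonic minor): Am (i), Bdim (ii°), Caug (III+), Dm (iv), E (V), F (VI), G#dim (vii°).
Matching root and quality in both lists: F.
That gives 1 common triad.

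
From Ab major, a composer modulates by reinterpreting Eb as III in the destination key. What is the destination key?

C minor

The numeral III denotes a major triad on scale degree 3. With Eb on degree 3, the tonic of the new key is C.
Degree 3 carries a major triad in natural-minor keys, so the destination is C minor.
Check: the diatonic triads of C minor (natural minor) are Cm (i), Ddim (ii°), Eb (III), Fm (iv), Gm (v), Ab (VI), Bb (VII) — Eb is indeed III.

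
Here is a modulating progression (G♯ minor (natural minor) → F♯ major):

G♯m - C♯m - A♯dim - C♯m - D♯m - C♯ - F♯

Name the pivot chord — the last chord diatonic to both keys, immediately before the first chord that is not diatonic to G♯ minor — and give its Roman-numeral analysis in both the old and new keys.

D♯m — v in G♯ minor, vi in F♯ major

Chords diatonic to G♯ minor: G♯m, A♯dim, B, C♯m, D♯m, E, F♯.
Reading the progression, the first chord not in that set is C♯, so the modulation leaves G♯ minor there.
The chord immediately before C♯ is D♯m, which is diatonic to both keys: v in G♯ minor and vi in F♯ major.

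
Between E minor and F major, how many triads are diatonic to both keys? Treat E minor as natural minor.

Diatonic triads of E minor (natural minor): E minor (i), F# diminished (ii°), G major (III), A minor (iv), B minor (v), C major (VI), D major (VII).
Diatonic triads of F major: F major (I), G minor (ii), A minor (iii), Bb major (IV), C major (V), D minor (vi), E diminished (vii°).
Matching root and quality in both lists: A minor, C major.
That gives 2 common triads.

2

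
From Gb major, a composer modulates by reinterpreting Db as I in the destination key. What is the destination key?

Db major

The numeral I denotes a major triad on scale degree 1. With Db on degree 1, the tonic of the new key is Db.
Degree 1 carries a major triad in major keys, so the destination is Db major.
Check: the diatonic triads of Db major are Db (I), Ebm (ii), Fm (iii), Gb (IV), Ab (V), Bbm (vi), Cdim (vii°) — Db is indeed I.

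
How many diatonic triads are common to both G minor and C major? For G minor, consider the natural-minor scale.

Diatonic triads of G minor (natural minor): Gm (i), Adim (ii°), Bb (III), Cm (iv), Dm (v), Eb (VI), F (VII).
Diatonic triads of C major: C (I), Dm (ii), Em (iii), F (IV), G (V), Am (vi), Bdim (vii°).
Matching root and quality in both lists: Dm, F.
That gives 2 common triads.

2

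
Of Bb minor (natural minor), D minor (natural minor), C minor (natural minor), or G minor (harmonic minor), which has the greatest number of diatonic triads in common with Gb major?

Triads of Gb major: Gb (I), Abm (ii), Bbm (iii), Cb (IV), Db (V), Ebm (vi), Fdim (vii°).
Bb minor (natural minor) shares 4: Gb, Bbm, Db, Ebm.
D minor (natural minor) shares 0: none.
C minor (natural minor) shares 0: none.
G minor (harmonic minor) shares 0: none.
The most common triads (4) are shared with Bb minor.

Bb minor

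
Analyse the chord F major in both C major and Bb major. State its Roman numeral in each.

The scale of C major is C D E F G A B; F is degree 4, and the triad built there (F-A-C) is major, so it is IV.
The scale of Bb major is Bb C D Eb F G A; F is degree 5, and the triad built there (F-A-C) is major, so it is V.

IV in C major; V in Bb major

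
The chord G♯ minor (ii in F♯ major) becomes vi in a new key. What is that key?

The numeral vi denotes a minor triad on scale degree 6. With G♯ on degree 6, the tonic of the new key is B.
Degree 6 carries a minor triad in major keys, so the destination is B major.
Check: the diatonic triads of B major are B (I), C♯m (ii), D♯m (iii), E (IV), F♯ (V), G♯m (vi), A♯dim (vii°) — G♯ minor is indeed vi.

B major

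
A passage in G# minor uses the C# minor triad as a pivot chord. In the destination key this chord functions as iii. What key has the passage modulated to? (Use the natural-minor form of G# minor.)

The numeral iii denotes a minor triad on scale degree 3. With C# on degree 3, the tonic of the new key is A.
Degree 3 carries a minor triad in major keys, so the destination is A major.
Check: the diatonic triads of A major are A (I), Bm (ii), C#m (iii), D (IV), E (V), F#m (vi), G#dim (vii°) — C# minor is indeed iii.

A major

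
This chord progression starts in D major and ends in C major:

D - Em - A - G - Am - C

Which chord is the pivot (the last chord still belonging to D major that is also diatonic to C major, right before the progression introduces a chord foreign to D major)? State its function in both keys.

G — IV in D major, V in C major

Chords diatonic to D major: D, Em, F#m, G, A, Bm, C#dim.
Reading the progression, the first chord not in that set is Am, so the modulation leaves D major there.
The chord immediately before Am is G, which is diatonic to both keys: IV in D major and V in C major.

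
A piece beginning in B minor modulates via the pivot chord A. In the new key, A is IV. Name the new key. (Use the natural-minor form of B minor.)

The numeral IV denotes a major triad on scale degree 4. With A on degree 4, the tonic of the new key is E.
Degree 4 carries a major triad in major keys, so the destination is E major.
Check: the diatonic triads of E major are E (I), F#m (ii), G#m (iii), A (IV), B (V), C#m (vi), D#dim (vii°) — A is indeed IV.

E major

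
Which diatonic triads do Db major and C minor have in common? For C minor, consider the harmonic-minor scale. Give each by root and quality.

Triads in Db major: Db major (I), Eb minor (ii), F minor (iii), Gb major (IV), Ab major (V), Bb minor (vi), C diminished (vii°).
Triads in C minor (harmonic minor): C minor (i), D diminished (ii°), Eb augmented (III+), F minor (iv), G major (V), Ab major (VI), B diminished (vii°).
Shared triads with their functions: F minor (iii in Db major, iv in C minor); Ab major (V in Db major, VI in C minor).

Fm, Ab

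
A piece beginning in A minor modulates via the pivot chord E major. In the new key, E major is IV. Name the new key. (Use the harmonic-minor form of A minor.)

B major

The numeral IV denotes a major triad on scale degree 4. With E on degree 4, the tonic of the new key is B.
Degree 4 carries a major triad in major keys, so the destination is B major.
Check: the diatonic triads of B major are B (I), C♯m (ii), D♯m (iii), E (IV), F♯ (V), G♯m (vi), A♯dim (vii°) — E major is indeed IV.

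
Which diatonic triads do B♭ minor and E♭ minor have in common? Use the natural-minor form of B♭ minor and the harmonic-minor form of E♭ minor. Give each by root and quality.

E♭m

Triads in B♭ minor (natural minor): B♭ minor (i), C diminished (ii°), D♭ major (III), E♭ minor (iv), F minor (v), G♭ major (VI), A♭ major (VII).
Triads in E♭ minor (harmonic minor): E♭ minor (i), F diminished (ii°), G♭ augmented (III+), A♭ minor (iv), B♭ major (V), C♭ major (VI), D diminished (vii°).
Shared triads with their functions: E♭ minor (iv in B♭ minor, i in E♭ minor).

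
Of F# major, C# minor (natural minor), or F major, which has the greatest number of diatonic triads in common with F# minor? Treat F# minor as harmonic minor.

Triads of F# minor (harmonic minor): F# minor (i), G# diminished (ii°), A augmented (III+), B minor (iv), C# major (V), D major (VI), E# diminished (vii°).
F# major shares 2: C#, E#dim.
C# minor (natural minor) shares 1: F#m.
F major shares 0: none.
The most common triads (2) are shared with F# major.

F# major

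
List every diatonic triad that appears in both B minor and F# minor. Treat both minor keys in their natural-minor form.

Bm, D, F#m, A

Triads in B minor (natural minor): Bm (i), C#dim (ii°), D (III), Em (iv), F#m (v), G (VI), A (VII).
Triads in F# minor (natural minor): F#m (i), G#dim (ii°), A (III), Bm (iv), C#m (v), D (VI), E (VII).
Shared triads with their functions: Bm (i in B minor, iv in F# minor); D (III in B minor, VI in F# minor); F#m (v in B minor, i in F# minor); A (VII in B minor, III in F# minor).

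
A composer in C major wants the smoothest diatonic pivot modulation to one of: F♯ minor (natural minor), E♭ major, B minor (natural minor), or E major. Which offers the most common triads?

B minor

Triads of C major: C major (I), D minor (ii), E minor (iii), F major (IV), G major (V), A minor (vi), B diminished (vii°).
F♯ minor (natural minor) shares 0: none.
E♭ major shares 0: none.
B minor (natural minor) shares 2: Em, G.
E major shares 0: none.
The most common triads (2) are shared with B minor.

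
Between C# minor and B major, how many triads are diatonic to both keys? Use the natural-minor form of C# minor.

Diatonic triads of C# minor (natural minor): C#m (i), D#dim (ii°), E (III), F#m (iv), G#m (v), A (VI), B (VII).
Diatonic triads of B major: B (I), C#m (ii), D#m (iii), E (IV), F# (V), G#m (vi), A#dim (vii°).
Matching root and quality in both lists: C#m, E, G#m, B.
That gives 4 common triads.

4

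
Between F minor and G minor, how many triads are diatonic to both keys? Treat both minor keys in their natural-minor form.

2

Diatonic triads of F minor (natural minor): Fm (i), Gdim (ii°), Ab (III), Bbm (iv), Cm (v), Db (VI), Eb (VII).
Diatonic triads of G minor (natural minor): Gm (i), Adim (ii°), Bb (III), Cm (iv), Dm (v), Eb (VI), F (VII).
Matching root and quality in both lists: Cm, Eb.
That gives 2 common triads.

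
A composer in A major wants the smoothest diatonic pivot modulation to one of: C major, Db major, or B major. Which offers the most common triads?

B major

Triads of A major: A major (I), B minor (ii), C# minor (iii), D major (IV), E major (V), F# minor (vi), G# diminished (vii°).
C major shares 0: none.
Db major shares 0: none.
B major shares 2: C#m, E.
The most common triads (2) are shared with B major.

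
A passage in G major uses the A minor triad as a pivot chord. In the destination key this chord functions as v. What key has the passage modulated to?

The numeral v denotes a minor triad on scale degree 5. With A on degree 5, the tonic of the new key is D.
Degree 5 carries a minor triad in natural-minor keys, so the destination is D minor.
Check: the diatonic triads of D minor (natural minor) are Dm (i), Edim (ii°), F (III), Gm (iv), Am (v), B♭ (VI), C (VII) — A minor is indeed v.

D minor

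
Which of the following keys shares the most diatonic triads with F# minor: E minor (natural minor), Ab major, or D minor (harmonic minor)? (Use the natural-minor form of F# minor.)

Triads of F# minor (natural minor): F#m (i), G#dim (ii°), A (III), Bm (iv), C#m (v), D (VI), E (VII).
E minor (natural minor) shares 2: Bm, D.
Ab major shares 0: none.
D minor (harmonic minor) shares 1: A.
The most common triads (2) are shared with E minor.

E minor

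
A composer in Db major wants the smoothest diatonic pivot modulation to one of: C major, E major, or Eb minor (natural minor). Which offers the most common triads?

Triads of Db major: Db (I), Ebm (ii), Fm (iii), Gb (IV), Ab (V), Bbm (vi), Cdim (vii°).
C major shares 0: none.
E major shares 0: none.
Eb minor (natural minor) shares 4: Db, Ebm, Gb, Bbm.
The most common triads (4) are shared with Eb minor.

Eb minor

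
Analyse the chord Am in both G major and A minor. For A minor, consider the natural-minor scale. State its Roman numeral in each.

ii in G major; i in A minor

The scale of G major is G A B C D E F#; A is degree 2, and the triad built there (A-C-E) is minor, so it is ii.
The scale of A minor (natural minor) is A B C D E F G; A is degree 1, and the triad built there (A-C-E) is minor, so it is i.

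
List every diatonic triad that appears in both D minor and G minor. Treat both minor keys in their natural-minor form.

Dm, F, Gm, Bb

Triads in D minor (natural minor): Dm (i), Edim (ii°), F (III), Gm (iv), Am (v), Bb (VI), C (VII).
Triads in G minor (natural minor): Gm (i), Adim (ii°), Bb (III), Cm (iv), Dm (v), Eb (VI), F (VII).
Shared triads with their functions: Dm (i in D minor, v in G minor); F (III in D minor, VII in G minor); Gm (iv in D minor, i in G minor); Bb (VI in D minor, III in G minor).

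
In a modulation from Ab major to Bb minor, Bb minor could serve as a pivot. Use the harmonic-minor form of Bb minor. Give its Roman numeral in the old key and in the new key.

The scale of Ab major is Ab Bb C Db Eb F G; Bb is degree 2, and the triad built there (Bb-Db-F) is minor, so it is ii.
The scale of Bb minor (harmonic minor) is Bb C Db Eb F Gb A; Bb is degree 1, and the triad built there (Bb-Db-F) is minor, so it is i.

ii in Ab major; i in Bb minor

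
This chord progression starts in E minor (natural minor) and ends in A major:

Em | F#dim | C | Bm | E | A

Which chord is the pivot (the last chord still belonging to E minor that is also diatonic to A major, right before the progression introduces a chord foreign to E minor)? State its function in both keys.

Chords diatonic to E minor: Em, F#dim, G, Am, Bm, C, D.
Reading the progression, the first chord not in that set is E, so the modulation leaves E minor there.
The chord immediately before E is Bm, which is diatonic to both keys: v in E minor and ii in A major.

Bm — v in E minor, ii in A major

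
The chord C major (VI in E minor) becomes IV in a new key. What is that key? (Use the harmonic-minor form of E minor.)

The numeral IV denotes a major triad on scale degree 4. With C on degree 4, the tonic of the new key is G.
Degree 4 carries a major triad in major keys, so the destination is G major.
Check: the diatonic triads of G major are G (I), Am (ii), Bm (iii), C (IV), D (V), Em (vi), F#dim (vii°) — C major is indeed IV.

G major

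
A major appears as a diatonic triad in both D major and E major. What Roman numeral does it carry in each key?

V in D major; IV in E major

The scale of D major is D E F# G A B C#; A is degree 5, and the triad built there (A-C#-E) is major, so it is V.
The scale of E major is E F# G# A B C# D#; A is degree 4, and the triad built there (A-C#-E) is major, so it is IV.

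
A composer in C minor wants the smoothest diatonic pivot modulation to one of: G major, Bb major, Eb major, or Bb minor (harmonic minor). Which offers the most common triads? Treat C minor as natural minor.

Triads of C minor (natural minor): Cm (i), Ddim (ii°), Eb (III), Fm (iv), Gm (v), Ab (VI), Bb (VII).
G major shares 0: none.
Bb major shares 4: Cm, Eb, Gm, Bb.
Eb major shares 7: Cm, Ddim, Eb, Fm, Gm, Ab, Bb.
Bb minor (harmonic minor) shares 0: none.
The most common triads (7) are shared with Eb major.

Eb major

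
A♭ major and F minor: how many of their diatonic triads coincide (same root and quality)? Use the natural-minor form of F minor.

7

Diatonic triads of A♭ major: A♭ (I), B♭m (ii), Cm (iii), D♭ (IV), E♭ (V), Fm (vi), Gdim (vii°).
Diatonic triads of F minor (natural minor): Fm (i), Gdim (ii°), A♭ (III), B♭m (iv), Cm (v), D♭ (VI), E♭ (VII).
Matching root and quality in both lists: A♭, B♭m, Cm, D♭, E♭, Fm, Gdim.
That gives 7 common triads.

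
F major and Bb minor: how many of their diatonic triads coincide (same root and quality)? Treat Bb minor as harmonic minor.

1

Diatonic triads of F major: F (I), Gm (ii), Am (iii), Bb (IV), C (V), Dm (vi), Edim (vii°).
Diatonic triads of Bb minor (harmonic minor): Bbm (i), Cdim (ii°), Dbaug (III+), Ebm (iv), F (V), Gb (VI), Adim (vii°).
Matching root and quality in both lists: F.
That gives 1 common triad.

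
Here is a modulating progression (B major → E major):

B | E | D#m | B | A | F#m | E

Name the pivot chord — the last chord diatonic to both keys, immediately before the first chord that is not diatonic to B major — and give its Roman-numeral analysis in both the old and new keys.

B — I in B major, V in E major

Chords diatonic to B major: B, C#m, D#m, E, F#, G#m, A#dim.
Reading the progression, the first chord not in that set is A, so the modulation leaves B major there.
The chord immediately before A is B, which is diatonic to both keys: I in B major and V in E major.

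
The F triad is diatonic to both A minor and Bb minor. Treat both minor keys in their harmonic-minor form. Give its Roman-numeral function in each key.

The scale of A minor (harmonic minor) is A B C D E F G#; F is degree 6, and the triad built there (F-A-C) is major, so it is VI.
The scale of Bb minor (harmonic minor) is Bb C Db Eb F Gb A; F is degree 5, and the triad built there (F-A-C) is major, so it is V.

VI in A minor; V in Bb minor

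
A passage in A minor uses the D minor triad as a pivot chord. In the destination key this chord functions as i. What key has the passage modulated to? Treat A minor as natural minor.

The numeral i denotes a minor triad on scale degree 1. With D on degree 1, the tonic of the new key is D.
Degree 1 carries a minor triad in minor keys, so the destination is D minor.
Check: the diatonic triads of D minor (natural minor) are Dm (i), Edim (ii°), F (III), Gm (iv), Am (v), B♭ (VI), C (VII) — D minor is indeed i.

D minor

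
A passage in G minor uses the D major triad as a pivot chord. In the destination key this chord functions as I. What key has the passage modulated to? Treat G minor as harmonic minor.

The numeral I denotes a major triad on scale degree 1. With D on degree 1, the tonic of the new key is D.
Degree 1 carries a major triad in major keys, so the destination is D major.
Check: the diatonic triads of D major are D (I), Em (ii), F♯m (iii), G (IV), A (V), Bm (vi), C♯dim (vii°) — D major is indeed I.

D major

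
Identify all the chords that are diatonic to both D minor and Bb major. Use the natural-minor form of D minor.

Dm, F, Gm, Bb

Triads in D minor (natural minor): Dm (i), Edim (ii°), F (III), Gm (iv), Am (v), Bb (VI), C (VII).
Triads in Bb major: Bb (I), Cm (ii), Dm (iii), Eb (IV), F (V), Gm (vi), Adim (vii°).
Shared triads with their functions: Dm (i in D minor, iii in Bb major); F (III in D minor, V in Bb major); Gm (iv in D minor, vi in Bb major); Bb (VI in D minor, I in Bb major).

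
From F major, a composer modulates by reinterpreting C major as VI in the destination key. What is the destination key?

The numeral VI denotes a major triad on scale degree 6. With C on degree 6, the tonic of the new key is E.
Degree 6 carries a major triad in minor keys, so the destination is E minor.
Check: the diatonic triads of E minor (natural minor) are Em (i), F#dim (ii°), G (III), Am (iv), Bm (v), C (VI), D (VII) — C major is indeed VI.

E minor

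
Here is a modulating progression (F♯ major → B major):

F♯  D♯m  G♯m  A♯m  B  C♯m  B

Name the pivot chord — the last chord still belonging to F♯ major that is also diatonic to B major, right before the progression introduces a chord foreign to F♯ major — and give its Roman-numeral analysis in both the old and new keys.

B — IV in F♯ major, I in B major

Chords diatonic to F♯ major: F♯, G♯m, A♯m, B, C♯, D♯m, E♯dim.
Reading the progression, the first chord not in that set is C♯m, so the modulation leaves F♯ major there.
The chord immediately before C♯m is B, which is diatonic to both keys: IV in F♯ major and I in B major.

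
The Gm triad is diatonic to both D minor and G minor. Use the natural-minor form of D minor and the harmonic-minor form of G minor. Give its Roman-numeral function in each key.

iv in D minor; i in G minor

The scale of D minor (natural minor) is D E F G A B♭ C; G is degree 4, and the triad built there (G-B♭-D) is minor, so it is iv.
The scale of G minor (harmonic minor) is G A B♭ C D E♭ F♯; G is degree 1, and the triad built there (G-B♭-D) is minor, so it is i.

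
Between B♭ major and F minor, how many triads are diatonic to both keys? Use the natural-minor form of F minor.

Diatonic triads of B♭ major: B♭ (I), Cm (ii), Dm (iii), E♭ (IV), F (V), Gm (vi), Adim (vii°).
Diatonic triads of F minor (natural minor): Fm (i), Gdim (ii°), A♭ (III), B♭m (iv), Cm (v), D♭ (VI), E♭ (VII).
Matching root and quality in both lists: Cm, E♭.
That gives 2 common triads.

2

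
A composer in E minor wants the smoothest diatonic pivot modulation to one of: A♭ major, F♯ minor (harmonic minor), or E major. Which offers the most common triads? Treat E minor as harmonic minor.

Triads of E minor (harmonic minor): E minor (i), F♯ diminished (ii°), G augmented (III+), A minor (iv), B major (V), C major (VI), D♯ diminished (vii°).
A♭ major shares 0: none.
F♯ minor (harmonic minor) shares 0: none.
E major shares 2: B, D♯dim.
The most common triads (2) are shared with E major.

E major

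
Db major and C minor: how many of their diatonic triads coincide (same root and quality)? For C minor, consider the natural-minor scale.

2

Diatonic triads of Db major: Db (I), Ebm (ii), Fm (iii), Gb (IV), Ab (V), Bbm (vi), Cdim (vii°).
Diatonic triads of C minor (natural minor): Cm (i), Ddim (ii°), Eb (III), Fm (iv), Gm (v), Ab (VI), Bb (VII).
Matching root and quality in both lists: Fm, Ab.
That gives 2 common triads.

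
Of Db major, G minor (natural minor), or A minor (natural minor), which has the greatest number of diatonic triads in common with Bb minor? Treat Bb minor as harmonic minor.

Db major

Triads of Bb minor (harmonic minor): Bb minor (i), C diminished (ii°), Db augmented (III+), Eb minor (iv), F major (V), Gb major (VI), A diminished (vii°).
Db major shares 4: Bbm, Cdim, Ebm, Gb.
G minor (natural minor) shares 2: F, Adim.
A minor (natural minor) shares 1: F.
The most common triads (4) are shared with Db major.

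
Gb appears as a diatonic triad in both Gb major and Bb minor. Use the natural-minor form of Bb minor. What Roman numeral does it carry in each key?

The scale of Gb major is Gb Ab Bb Cb Db Eb F; Gb is degree 1, and the triad built there (Gb-Bb-Db) is major, so it is I.
The scale of Bb minor (natural minor) is Bb C Db Eb F Gb Ab; Gb is degree 6, and the triad built there (Gb-Bb-Db) is major, so it is VI.

I in Gb major; VI in Bb minor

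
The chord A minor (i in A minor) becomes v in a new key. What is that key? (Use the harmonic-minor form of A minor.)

D minor

The numeral v denotes a minor triad on scale degree 5. With A on degree 5, the tonic of the new key is D.
Degree 5 carries a minor triad in natural-minor keys, so the destination is D minor.
Check: the diatonic triads of D minor (natural minor) are Dm (i), Edim (ii°), F (III), Gm (iv), Am (v), Bb (VI), C (VII) — A minor is indeed v.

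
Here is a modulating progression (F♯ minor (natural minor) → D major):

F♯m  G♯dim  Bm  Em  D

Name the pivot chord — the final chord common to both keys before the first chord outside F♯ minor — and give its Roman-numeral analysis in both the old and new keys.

Chords diatonic to F♯ minor: F♯m, G♯dim, A, Bm, C♯m, D, E.
Reading the progression, the first chord not in that set is Em, so the modulation leaves F♯ minor there.
The chord immediately before Em is Bm, which is diatonic to both keys: iv in F♯ minor and vi in D major.

Bm — iv in F♯ minor, vi in D major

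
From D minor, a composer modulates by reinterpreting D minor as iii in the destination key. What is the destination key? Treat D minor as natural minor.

Bb major

The numeral iii denotes a minor triad on scale degree 3. With D on degree 3, the tonic of the new key is Bb.
Degree 3 carries a minor triad in major keys, so the destination is Bb major.
Check: the diatonic triads of Bb major are Bb (I), Cm (ii), Dm (iii), Eb (IV), F (V), Gm (vi), Adim (vii°) — D minor is indeed iii.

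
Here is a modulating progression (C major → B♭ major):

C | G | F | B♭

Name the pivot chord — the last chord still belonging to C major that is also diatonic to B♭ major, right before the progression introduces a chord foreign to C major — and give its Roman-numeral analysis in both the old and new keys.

F — IV in C major, V in B♭ major

Chords diatonic to C major: C, Dm, Em, F, G, Am, Bdim.
Reading the progression, the first chord not in that set is B♭, so the modulation leaves C major there.
The chord immediately before B♭ is F, which is diatonic to both keys: IV in C major and V in B♭ major.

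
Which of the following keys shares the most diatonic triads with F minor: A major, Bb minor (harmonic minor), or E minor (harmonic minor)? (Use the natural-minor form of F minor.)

Bb minor

Triads of F minor (natural minor): F minor (i), G diminished (ii°), Ab major (III), Bb minor (iv), C minor (v), Db major (VI), Eb major (VII).
A major shares 0: none.
Bb minor (harmonic minor) shares 1: Bbm.
E minor (harmonic minor) shares 0: none.
The most common triads (1) are shared with Bb minor.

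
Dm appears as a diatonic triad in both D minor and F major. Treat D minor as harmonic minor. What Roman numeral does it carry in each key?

The scale of D minor (harmonic minor) is D E F G A Bb C#; D is degree 1, and the triad built there (D-F-A) is minor, so it is i.
The scale of F major is F G A Bb C D E; D is degree 6, and the triad built there (D-F-A) is minor, so it is vi.

i in D minor; vi in F major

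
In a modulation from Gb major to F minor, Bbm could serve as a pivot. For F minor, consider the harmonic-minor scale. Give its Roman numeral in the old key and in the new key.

The scale of Gb major is Gb Ab Bb Cb Db Eb F; Bb is degree 3, and the triad built there (Bb-Db-F) is minor, so it is iii.
The scale of F minor (harmonic minor) is F G Ab Bb C Db E; Bb is degree 4, and the triad built there (Bb-Db-F) is minor, so it is iv.

iii in Gb major; iv in F minor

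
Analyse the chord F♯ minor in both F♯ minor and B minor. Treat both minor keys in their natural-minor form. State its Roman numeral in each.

i in F♯ minor; v in B minor

The scale of F♯ minor (natural minor) is F♯ G♯ A B C♯ D E; F♯ is degree 1, and the triad built there (F♯-A-C♯) is minor, so it is i.
The scale of B minor (natural minor) is B C♯ D E F♯ G A; F♯ is degree 5, and the triad built there (F♯-A-C♯) is minor, so it is v.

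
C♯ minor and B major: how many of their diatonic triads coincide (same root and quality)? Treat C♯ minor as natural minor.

Diatonic triads of C♯ minor (natural minor): C♯m (i), D♯dim (ii°), E (III), F♯m (iv), G♯m (v), A (VI), B (VII).
Diatonic triads of B major: B (I), C♯m (ii), D♯m (iii), E (IV), F♯ (V), G♯m (vi), A♯dim (vii°).
Matching root and quality in both lists: C♯m, E, G♯m, B.
That gives 4 common triads.

4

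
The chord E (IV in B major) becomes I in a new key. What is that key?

The numeral I denotes a major triad on scale degree 1. With E on degree 1, the tonic of the new key is E.
Degree 1 carries a major triad in major keys, so the destination is E major.
Check: the diatonic triads of E major are E (I), F#m (ii), G#m (iii), A (IV), B (V), C#m (vi), D#dim (vii°) — E is indeed I.

E major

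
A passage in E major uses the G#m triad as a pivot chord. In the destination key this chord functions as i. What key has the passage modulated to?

The numeral i denotes a minor triad on scale degree 1. With G# on degree 1, the tonic of the new key is G#.
Degree 1 carries a minor triad in minor keys, so the destination is G# minor.
Check: the diatonic triads of G# minor (natural minor) are G#m (i), A#dim (ii°), B (III), C#m (iv), D#m (v), E (VI), F# (VII) — G#m is indeed i.

G# minor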